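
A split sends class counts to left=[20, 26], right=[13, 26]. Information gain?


Parent = [33, 52], H_parent = 0.9637
H_left = 0.9877 (n=46), H_right = 0.9183 (n=39)
H_children = (46/85)·0.9877 + (39/85)·0.9183 = 0.9559
IG = 0.9637 - 0.9559 = 0.0078

0.0078


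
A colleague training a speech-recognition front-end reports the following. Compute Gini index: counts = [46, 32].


Probabilities: [46/78, 32/78] ≈ [0.5897, 0.4103]
Σpᵢ² = (2116 + 1024)/78² = 3140/6084
Gini = 1 - Σpᵢ² = 1 - 3140/6084 = 0.4839

0.4839


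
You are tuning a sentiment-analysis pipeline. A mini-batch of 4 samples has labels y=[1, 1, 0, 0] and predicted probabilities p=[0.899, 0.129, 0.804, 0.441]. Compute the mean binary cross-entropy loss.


L[0] = -ln(0.899) = 0.1065
L[1] = -ln(0.129) = 2.0479
L[2] = -ln(1-0.804) = -ln(0.196) = 1.6296
L[3] = -ln(1-0.441) = -ln(0.559) = 0.5816
mean = (0.1065 + 2.0479 + 1.6296 + 0.5816)/4 = 1.0914

1.0914


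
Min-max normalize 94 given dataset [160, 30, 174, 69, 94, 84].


min=30, max=174
(94-30)/(174-30) = 64/144 = 0.4444

0.4444


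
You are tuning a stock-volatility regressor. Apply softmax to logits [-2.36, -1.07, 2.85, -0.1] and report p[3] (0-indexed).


Exponentials: e^-2.36=0.0944, e^-1.07=0.343, e^2.85=17.2878, e^-0.1=0.9048
Sum = 18.63
Softmax = [0.0051, 0.0184, 0.928, 0.0486]
p[3] = 0.9048/18.63 = 0.0486

0.0486


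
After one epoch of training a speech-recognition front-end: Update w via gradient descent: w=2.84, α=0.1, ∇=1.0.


w_new = w - α·∇
= 2.84 - 0.1·1.0
= 2.84 - 0.1
= 2.74

2.74


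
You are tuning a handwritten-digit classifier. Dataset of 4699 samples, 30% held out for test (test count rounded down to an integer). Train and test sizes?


Test = ⌊4699·30/100⌋ = 1409
Train = 4699 - 1409 = 3290

Train: 3290, Test: 1409


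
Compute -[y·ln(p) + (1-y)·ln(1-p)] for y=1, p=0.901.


BCE = -[y·ln(p) + (1-y)·ln(1-p)]
= -1·ln(0.901) - 0
= -ln(0.901) = 0.1043

0.1043


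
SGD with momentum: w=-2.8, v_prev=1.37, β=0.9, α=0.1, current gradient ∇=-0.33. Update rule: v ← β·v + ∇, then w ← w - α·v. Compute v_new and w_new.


v_new = 0.9·1.37 - 0.33 = 1.233 - 0.33 = 0.903
w_new = -2.8 - 0.1·0.903 = -2.8 - 0.0903 = -2.8903

v_new=0.903, w_new=-2.8903


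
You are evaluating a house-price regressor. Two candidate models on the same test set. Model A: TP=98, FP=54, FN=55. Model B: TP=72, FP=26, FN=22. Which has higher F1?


Model A: P=98/152=0.6447, R=98/153=0.6405, F1=2PR/(P+R)=2TP/(2TP+FP+FN)=196/305=0.6426
Model B: P=72/98=0.7347, R=72/94=0.766, F1=2PR/(P+R)=2TP/(2TP+FP+FN)=144/192=0.75
0.6426 < 0.75 → Model B

Model B


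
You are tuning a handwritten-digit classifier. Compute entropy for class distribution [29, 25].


Probabilities: [29/54, 25/54] ≈ [0.537, 0.463]
H = -((29/54)·log₂(29/54) + (25/54)·log₂(25/54))
  = 0.996 bits

0.996 bits


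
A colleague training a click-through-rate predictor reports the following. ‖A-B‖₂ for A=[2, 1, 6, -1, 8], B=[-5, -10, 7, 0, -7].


d = √((2+ 5)² + (1+ 10)² + (6-7)² + (-1-0)² + (8+ 7)²)
  = √(49 + 121 + 1 + 1 + 225)
  = √397 = 19.9249

19.9249


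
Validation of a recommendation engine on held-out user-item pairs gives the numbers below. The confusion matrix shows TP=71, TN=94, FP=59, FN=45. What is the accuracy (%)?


Accuracy = (TP+TN)/(TP+TN+FP+FN)
= (71+94)/(269)
= 165/269 = 61.34%

61.34%


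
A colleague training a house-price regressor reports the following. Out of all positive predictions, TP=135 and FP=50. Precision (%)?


Precision = TP/(TP+FP)
= 135/(135+50)
= 135/185 = 72.97%

72.97%


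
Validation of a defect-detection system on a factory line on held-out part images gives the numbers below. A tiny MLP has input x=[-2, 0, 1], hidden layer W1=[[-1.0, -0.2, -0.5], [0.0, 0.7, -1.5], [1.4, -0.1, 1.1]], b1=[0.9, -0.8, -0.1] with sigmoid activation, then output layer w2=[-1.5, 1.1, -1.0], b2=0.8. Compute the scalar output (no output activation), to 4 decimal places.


z1[0] = (-1.0)·(-2) + (-0.2)·(0) + (-0.5)·(1) + 0.9 = 2.4
z1[1] = (0.0)·(-2) + (0.7)·(0) + (-1.5)·(1) - 0.8 = -2.3
z1[2] = (1.4)·(-2) + (-0.1)·(0) + (1.1)·(1) - 0.1 = -1.8
h = sigmoid(z1) = [0.9168, 0.0911, 0.1419]
output = (-1.5)·(0.9168) + (1.1)·(0.0911) + (-1.0)·(0.1419) + 0.8 = -0.6169

-0.6169


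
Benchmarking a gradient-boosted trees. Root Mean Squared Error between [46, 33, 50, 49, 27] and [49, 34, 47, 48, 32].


MSE = 45/5 = 9
RMSE = √(45/5) = 3.0

3.0


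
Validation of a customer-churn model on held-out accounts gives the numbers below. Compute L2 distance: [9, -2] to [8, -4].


d = √((9-8)² + (-2+ 4)²)
  = √(1 + 4)
  = √5 = 2.2361

2.2361


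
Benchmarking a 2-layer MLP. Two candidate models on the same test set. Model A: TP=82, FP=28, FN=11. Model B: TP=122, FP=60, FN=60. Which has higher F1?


Model A: P=82/110=0.7455, R=82/93=0.8817, F1=2PR/(P+R)=2TP/(2TP+FP+FN)=164/203=0.8079
Model B: P=122/182=0.6703, R=122/182=0.6703, F1=2PR/(P+R)=2TP/(2TP+FP+FN)=244/364=0.6703
0.8079 > 0.6703 → Model A

Model A


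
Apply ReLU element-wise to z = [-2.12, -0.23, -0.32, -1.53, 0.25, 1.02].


ReLU(-2.12) = max(0, -2.12) = 0.0
ReLU(-0.23) = max(0, -0.23) = 0.0
ReLU(-0.32) = max(0, -0.32) = 0.0
ReLU(-1.53) = max(0, -1.53) = 0.0
ReLU(0.25) = max(0, 0.25) = 0.25
ReLU(1.02) = max(0, 1.02) = 1.02
result = [0.0, 0.0, 0.0, 0.0, 0.25, 1.02]

[0.0, 0.0, 0.0, 0.0, 0.25, 1.02]


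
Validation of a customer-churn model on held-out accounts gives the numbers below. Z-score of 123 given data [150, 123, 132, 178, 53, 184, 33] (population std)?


μ = 121.8571, σ = 54.1781
z = (123 - 121.8571)/54.1781 = 0.0211

0.0211


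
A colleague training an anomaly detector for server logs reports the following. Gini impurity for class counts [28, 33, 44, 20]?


Probabilities: [28/125, 33/125, 44/125, 20/125] ≈ [0.224, 0.264, 0.352, 0.16]
Σpᵢ² = (784 + 1089 + 1936 + 400)/125² = 4209/15625
Gini = 1 - Σpᵢ² = 1 - 4209/15625 = 0.7306

0.7306


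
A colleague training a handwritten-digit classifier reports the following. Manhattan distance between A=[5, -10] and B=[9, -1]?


d = |5-9| + |-10+ 1|
  = 4 + 9
  = 13

13


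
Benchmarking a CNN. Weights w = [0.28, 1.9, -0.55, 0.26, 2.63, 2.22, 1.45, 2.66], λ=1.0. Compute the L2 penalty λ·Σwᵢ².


‖w‖₂² = (0.28)² + (1.9)² + (-0.55)² + (0.26)² + (2.63)² + (2.22)² + (1.45)² + (2.66)²
     = 0.0784 + 3.61 + 0.3025 + 0.0676 + 6.9169 + 4.9284 + 2.1025 + 7.0756
     = 25.0819
λ·‖w‖₂² = 1.0·25.0819 = 25.0819

25.0819


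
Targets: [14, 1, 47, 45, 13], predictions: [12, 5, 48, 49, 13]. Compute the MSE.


Squared errors: (14-12)²=4, (1-5)²=16, (47-48)²=1, (45-49)²=16, (13-13)²=0
Sum = 37
MSE = 37/5 = 37/5

37/5


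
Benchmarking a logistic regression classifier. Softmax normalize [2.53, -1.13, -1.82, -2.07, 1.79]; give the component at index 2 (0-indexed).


Exponentials: e^2.53=12.5535, e^-1.13=0.323, e^-1.82=0.162, e^-2.07=0.1262, e^1.79=5.9895
Sum = 19.1542
Softmax = [0.6554, 0.0169, 0.0085, 0.0066, 0.3127]
p[2] = 0.162/19.1542 = 0.0085

0.0085


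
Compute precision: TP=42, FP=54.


Precision = TP/(TP+FP)
= 42/(42+54)
= 42/96 = 43.75%

43.75%


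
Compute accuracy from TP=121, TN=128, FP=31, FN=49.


Accuracy = (TP+TN)/(TP+TN+FP+FN)
= (121+128)/(329)
= 249/329 = 75.68%

75.68%


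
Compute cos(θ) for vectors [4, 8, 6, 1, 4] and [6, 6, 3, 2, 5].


A·B = 4·6 + 8·6 + 6·3 + 1·2 + 4·5 = 112
‖A‖ = √133 = 11.5326, ‖B‖ = √110 = 10.4881
cos = 112/(√133·√110) = 112/√14630 = 0.926

0.926


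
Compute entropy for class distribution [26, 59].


Probabilities: [26/85, 59/85] ≈ [0.3059, 0.6941]
H = -((26/85)·log₂(26/85) + (59/85)·log₂(59/85))
  = 0.8884 bits

0.8884 bits


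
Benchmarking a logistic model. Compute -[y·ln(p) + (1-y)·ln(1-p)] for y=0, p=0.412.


BCE = -[y·ln(p) + (1-y)·ln(1-p)]
= -0 - 1·ln(1-0.412)
= -ln(0.588) = 0.531

0.531


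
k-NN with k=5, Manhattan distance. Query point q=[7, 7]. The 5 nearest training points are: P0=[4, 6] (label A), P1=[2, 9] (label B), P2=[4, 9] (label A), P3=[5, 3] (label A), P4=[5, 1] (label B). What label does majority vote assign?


d(q,P0) = 4  (label A)
d(q,P1) = 7  (label B)
d(q,P2) = 5  (label A)
d(q,P3) = 6  (label A)
d(q,P4) = 8  (label B)
Votes: A=3, B=2
Majority → A

A


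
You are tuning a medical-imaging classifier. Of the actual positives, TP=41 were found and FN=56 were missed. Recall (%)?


Recall = TP/(TP+FN)
= 41/(41+56)
= 41/97 = 42.27%

42.27%


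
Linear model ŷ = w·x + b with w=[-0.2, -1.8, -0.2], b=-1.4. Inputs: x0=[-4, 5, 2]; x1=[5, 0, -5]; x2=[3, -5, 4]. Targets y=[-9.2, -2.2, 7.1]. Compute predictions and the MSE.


ŷ0 = (-0.2)·(-4) + (-1.8)·(5) + (-0.2)·(2) - 1.4 = -10.0
ŷ1 = (-0.2)·(5) + (-1.8)·(0) + (-0.2)·(-5) - 1.4 = -1.4
ŷ2 = (-0.2)·(3) + (-1.8)·(-5) + (-0.2)·(4) - 1.4 = 6.2
errors² = [0.64, 0.64, 0.81]
MSE = 2.0900/3 = 0.6967

0.6967


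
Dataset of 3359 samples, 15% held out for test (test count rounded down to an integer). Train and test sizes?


Test = ⌊3359·15/100⌋ = 503
Train = 3359 - 503 = 2856

Train: 2856, Test: 503


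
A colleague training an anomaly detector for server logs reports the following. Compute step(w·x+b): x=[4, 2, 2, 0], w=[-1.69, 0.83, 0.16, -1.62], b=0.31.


z = (4)·(-1.69) + (2)·(0.83) + (2)·(0.16) + (0)·(-1.62) + 0.31
  = -4.47
step(z) = 0 (z<0)

0


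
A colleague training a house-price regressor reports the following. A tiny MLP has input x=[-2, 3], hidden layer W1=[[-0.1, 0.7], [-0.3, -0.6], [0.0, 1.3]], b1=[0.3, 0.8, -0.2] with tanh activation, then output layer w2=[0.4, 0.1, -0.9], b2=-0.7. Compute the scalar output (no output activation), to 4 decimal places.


z1[0] = (-0.1)·(-2) + (0.7)·(3) + 0.3 = 2.6
z1[1] = (-0.3)·(-2) + (-0.6)·(3) + 0.8 = -0.4
z1[2] = (0.0)·(-2) + (1.3)·(3) - 0.2 = 3.7
h = tanh(z1) = [0.989, -0.3799, 0.9988]
output = (0.4)·(0.989) + (0.1)·(-0.3799) + (-0.9)·(0.9988) - 0.7 = -1.2413

-1.2413


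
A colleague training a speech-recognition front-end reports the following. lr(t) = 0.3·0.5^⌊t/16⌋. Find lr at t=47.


n_drops = ⌊47/16⌋ = 2
lr = 0.3·0.5^2 = 0.3·0.25 = 0.075

0.075


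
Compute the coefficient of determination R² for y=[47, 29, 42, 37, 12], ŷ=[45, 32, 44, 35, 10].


ȳ = 33.4
SS_res = Σ(y-ŷ)² = 25
SS_tot = Σ(y-ȳ)² = 749.2
R² = 1 - SS_res/SS_tot = 1 - 0.0334 = 0.9666

0.9666


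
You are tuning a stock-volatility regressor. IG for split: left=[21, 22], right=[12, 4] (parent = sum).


Parent = [33, 26], H_parent = 0.9898
H_left = 0.9996 (n=43), H_right = 0.8113 (n=16)
H_children = (43/59)·0.9996 + (16/59)·0.8113 = 0.9485
IG = 0.9898 - 0.9485 = 0.0413

0.0413


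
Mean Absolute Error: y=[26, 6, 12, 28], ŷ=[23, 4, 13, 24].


Absolute errors: |26-23|=3, |6-4|=2, |12-13|=1, |28-24|=4
Sum = 10
MAE = 10/4 = 5/2

5/2


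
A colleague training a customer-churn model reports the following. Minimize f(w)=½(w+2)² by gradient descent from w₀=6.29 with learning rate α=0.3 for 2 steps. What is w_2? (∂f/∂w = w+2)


step 1: grad = 6.29+2 = 8.29; w = 6.29 - 0.3·(8.29) = 3.803
step 2: grad = 3.803+2 = 5.803; w = 3.803 - 0.3·(5.803) = 2.0621

2.0621


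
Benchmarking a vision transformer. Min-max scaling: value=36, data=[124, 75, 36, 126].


min=36, max=126
(36-36)/(126-36) = 0/90 = 0.0

0.0


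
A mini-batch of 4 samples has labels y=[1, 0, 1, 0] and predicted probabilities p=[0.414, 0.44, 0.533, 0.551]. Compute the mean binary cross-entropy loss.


L[0] = -ln(0.414) = 0.8819
L[1] = -ln(1-0.44) = -ln(0.56) = 0.5798
L[2] = -ln(0.533) = 0.6292
L[3] = -ln(1-0.551) = -ln(0.449) = 0.8007
mean = (0.8819 + 0.5798 + 0.6292 + 0.8007)/4 = 0.7229

0.7229


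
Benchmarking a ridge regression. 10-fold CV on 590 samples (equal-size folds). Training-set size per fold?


Fold size = 590/10 = 59
Training per fold = 590 - 59 = 531

531


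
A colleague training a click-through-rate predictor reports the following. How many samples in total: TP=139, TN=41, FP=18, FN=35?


Total = TP + TN + FP + FN
= 139 + 41 + 18 + 35
= 233
(Predicted positive: 157, predicted negative: 76)

233


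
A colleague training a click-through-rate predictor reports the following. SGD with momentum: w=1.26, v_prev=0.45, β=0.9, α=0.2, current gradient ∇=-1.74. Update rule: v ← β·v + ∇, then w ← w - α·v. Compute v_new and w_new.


v_new = 0.9·0.45 - 1.74 = 0.405 - 1.74 = -1.335
w_new = 1.26 - 0.2·-1.335 = 1.26 + 0.267 = 1.527

v_new=-1.335, w_new=1.527


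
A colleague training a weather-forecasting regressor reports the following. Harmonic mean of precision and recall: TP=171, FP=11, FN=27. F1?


Precision = 171/182 = 0.9396
Recall = 171/198 = 0.8636
F1 = 2·P·R/(P+R) = 2·TP/(2·TP+FP+FN) = 342/(342+11+27) = 342/380 = 0.9

0.9


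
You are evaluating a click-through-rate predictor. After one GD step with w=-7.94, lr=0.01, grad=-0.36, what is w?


w_new = w - α·∇
= -7.94 - 0.01·-0.36
= -7.94 + 0.0036
= -7.9364

-7.9364


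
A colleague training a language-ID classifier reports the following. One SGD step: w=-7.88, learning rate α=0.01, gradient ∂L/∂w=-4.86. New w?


w_new = w - α·∇
= -7.88 - 0.01·-4.86
= -7.88 + 0.0486
= -7.8314

-7.8314


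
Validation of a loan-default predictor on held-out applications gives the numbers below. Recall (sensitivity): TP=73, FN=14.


Recall = TP/(TP+FN)
= 73/(73+14)
= 73/87 = 83.91%

83.91%


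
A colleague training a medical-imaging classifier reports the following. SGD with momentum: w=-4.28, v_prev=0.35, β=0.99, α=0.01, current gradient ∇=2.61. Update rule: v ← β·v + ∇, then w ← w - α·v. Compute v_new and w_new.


v_new = 0.99·0.35 + 2.61 = 0.3465 + 2.61 = 2.9565
w_new = -4.28 - 0.01·2.9565 = -4.28 - 0.029565 = -4.309565

v_new=2.9565, w_new=-4.309565


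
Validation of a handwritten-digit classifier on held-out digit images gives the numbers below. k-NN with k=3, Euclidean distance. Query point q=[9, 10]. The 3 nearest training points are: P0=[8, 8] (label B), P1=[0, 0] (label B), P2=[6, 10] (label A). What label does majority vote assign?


d(q,P0) = 2.2361  (label B)
d(q,P1) = 13.4536  (label B)
d(q,P2) = 3.0  (label A)
Votes: A=1, B=2
Majority → B

B


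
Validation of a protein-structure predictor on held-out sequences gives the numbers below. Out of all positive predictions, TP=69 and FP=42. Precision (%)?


Precision = TP/(TP+FP)
= 69/(69+42)
= 69/111 = 62.16%

62.16%


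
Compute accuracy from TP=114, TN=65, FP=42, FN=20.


Accuracy = (TP+TN)/(TP+TN+FP+FN)
= (114+65)/(241)
= 179/241 = 74.27%

74.27%


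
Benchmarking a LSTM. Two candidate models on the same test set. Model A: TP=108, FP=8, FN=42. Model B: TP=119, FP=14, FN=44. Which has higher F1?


Model A: P=108/116=0.931, R=108/150=0.72, F1=2PR/(P+R)=2TP/(2TP+FP+FN)=216/266=0.812
Model B: P=119/133=0.8947, R=119/163=0.7301, F1=2PR/(P+R)=2TP/(2TP+FP+FN)=238/296=0.8041
0.812 > 0.8041 → Model A

Model A


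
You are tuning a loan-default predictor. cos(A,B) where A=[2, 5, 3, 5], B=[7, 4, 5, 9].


A·B = 2·7 + 5·4 + 3·5 + 5·9 = 94
‖A‖ = √63 = 7.9373, ‖B‖ = √171 = 13.0767
cos = 94/(√63·√171) = 94/√10773 = 0.9056

0.9056


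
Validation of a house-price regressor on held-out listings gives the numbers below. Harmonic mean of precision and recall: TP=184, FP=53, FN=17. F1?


Precision = 184/237 = 0.7764
Recall = 184/201 = 0.9154
F1 = 2·P·R/(P+R) = 2·TP/(2·TP+FP+FN) = 368/(368+53+17) = 368/438 = 0.8402

0.8402


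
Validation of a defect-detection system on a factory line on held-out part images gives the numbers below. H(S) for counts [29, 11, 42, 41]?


Probabilities: [29/123, 11/123, 42/123, 41/123] ≈ [0.2358, 0.0894, 0.3415, 0.3333]
H = -((29/123)·log₂(29/123) + (11/123)·log₂(11/123) + (42/123)·log₂(42/123) + (41/123)·log₂(41/123))
  = 1.8606 bits

1.8606 bits


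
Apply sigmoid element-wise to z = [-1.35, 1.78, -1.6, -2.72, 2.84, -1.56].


σ(-1.35) = 1/(1+e^1.35) = 0.2059
σ(1.78) = 1/(1+e^-1.78) = 0.8557
σ(-1.6) = 1/(1+e^1.6) = 0.168
σ(-2.72) = 1/(1+e^2.72) = 0.0618
σ(2.84) = 1/(1+e^-2.84) = 0.9448
σ(-1.56) = 1/(1+e^1.56) = 0.1736
result = [0.2059, 0.8557, 0.168, 0.0618, 0.9448, 0.1736]

[0.2059, 0.8557, 0.168, 0.0618, 0.9448, 0.1736]


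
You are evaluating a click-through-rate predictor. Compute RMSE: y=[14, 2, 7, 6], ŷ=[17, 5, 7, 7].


MSE = 19/4 = 4.75
RMSE = √(19/4) = 2.1794

2.1794


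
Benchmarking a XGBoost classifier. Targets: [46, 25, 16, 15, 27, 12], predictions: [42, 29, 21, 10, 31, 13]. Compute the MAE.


Absolute errors: |46-42|=4, |25-29|=4, |16-21|=5, |15-10|=5, |27-31|=4, |12-13|=1
Sum = 23
MAE = 23/6 = 23/6

23/6


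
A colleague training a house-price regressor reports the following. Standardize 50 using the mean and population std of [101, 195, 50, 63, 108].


μ = 103.4, σ = 50.7961
z = (50 - 103.4)/50.7961 = -1.0513

-1.0513


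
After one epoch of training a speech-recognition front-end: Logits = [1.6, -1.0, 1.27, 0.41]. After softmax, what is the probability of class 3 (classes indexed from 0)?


Exponentials: e^1.6=4.953, e^-1.0=0.3679, e^1.27=3.5609, e^0.41=1.5068
Sum = 10.3886
Softmax = [0.4768, 0.0354, 0.3428, 0.145]
p[3] = 1.5068/10.3886 = 0.145

0.145


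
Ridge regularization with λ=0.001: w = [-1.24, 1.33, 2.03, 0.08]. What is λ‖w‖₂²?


‖w‖₂² = (-1.24)² + (1.33)² + (2.03)² + (0.08)²
     = 1.5376 + 1.7689 + 4.1209 + 0.0064
     = 7.4338
λ·‖w‖₂² = 0.001·7.4338 = 0.007434

0.007434


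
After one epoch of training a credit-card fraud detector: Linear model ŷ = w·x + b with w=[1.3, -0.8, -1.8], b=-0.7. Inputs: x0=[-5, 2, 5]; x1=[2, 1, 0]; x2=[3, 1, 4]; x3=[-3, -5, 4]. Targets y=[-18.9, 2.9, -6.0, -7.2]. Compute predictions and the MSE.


ŷ0 = (1.3)·(-5) + (-0.8)·(2) + (-1.8)·(5) - 0.7 = -17.8
ŷ1 = (1.3)·(2) + (-0.8)·(1) + (-1.8)·(0) - 0.7 = 1.1
ŷ2 = (1.3)·(3) + (-0.8)·(1) + (-1.8)·(4) - 0.7 = -4.8
ŷ3 = (1.3)·(-3) + (-0.8)·(-5) + (-1.8)·(4) - 0.7 = -7.8
errors² = [1.21, 3.24, 1.44, 0.36]
MSE = 6.2500/4 = 1.5625

1.5625


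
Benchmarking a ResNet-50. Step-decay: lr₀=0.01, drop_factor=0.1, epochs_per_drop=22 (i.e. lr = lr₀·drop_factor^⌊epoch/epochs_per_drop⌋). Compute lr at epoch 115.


n_drops = ⌊115/22⌋ = 5
lr = 0.01·0.1^5 = 0.01·0.00001 = 0.0000001

0.0000001


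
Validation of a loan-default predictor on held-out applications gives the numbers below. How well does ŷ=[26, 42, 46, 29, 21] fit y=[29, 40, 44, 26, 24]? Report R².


ȳ = 32.6
SS_res = Σ(y-ŷ)² = 35
SS_tot = Σ(y-ȳ)² = 315.2
R² = 1 - SS_res/SS_tot = 1 - 0.111 = 0.889

0.889


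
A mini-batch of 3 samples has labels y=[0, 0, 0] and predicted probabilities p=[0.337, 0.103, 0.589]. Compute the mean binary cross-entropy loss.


L[0] = -ln(1-0.337) = -ln(0.663) = 0.411
L[1] = -ln(1-0.103) = -ln(0.897) = 0.1087
L[2] = -ln(1-0.589) = -ln(0.411) = 0.8892
mean = (0.411 + 0.1087 + 0.8892)/3 = 0.4696

0.4696


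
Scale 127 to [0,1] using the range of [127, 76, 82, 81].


min=76, max=127
(127-76)/(127-76) = 51/51 = 1.0

1.0


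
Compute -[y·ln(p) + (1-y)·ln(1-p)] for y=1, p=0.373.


BCE = -[y·ln(p) + (1-y)·ln(1-p)]
= -1·ln(0.373) - 0
= -ln(0.373) = 0.9862

0.9862


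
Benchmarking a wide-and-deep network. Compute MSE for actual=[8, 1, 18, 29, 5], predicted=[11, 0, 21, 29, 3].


Squared errors: (8-11)²=9, (1-0)²=1, (18-21)²=9, (29-29)²=0, (5-3)²=4
Sum = 23
MSE = 23/5 = 23/5

23/5


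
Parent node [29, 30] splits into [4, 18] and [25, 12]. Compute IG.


Parent = [29, 30], H_parent = 0.9998
H_left = 0.684 (n=22), H_right = 0.909 (n=37)
H_children = (22/59)·0.684 + (37/59)·0.909 = 0.8251
IG = 0.9998 - 0.8251 = 0.1747

0.1747


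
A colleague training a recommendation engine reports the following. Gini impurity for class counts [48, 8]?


Probabilities: [48/56, 8/56] ≈ [0.8571, 0.1429]
Σpᵢ² = (2304 + 64)/56² = 2368/3136
Gini = 1 - Σpᵢ² = 1 - 2368/3136 = 0.2449

0.2449


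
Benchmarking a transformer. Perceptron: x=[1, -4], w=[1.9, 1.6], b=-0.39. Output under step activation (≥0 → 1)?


z = (1)·(1.9) + (-4)·(1.6) - 0.39
  = -4.89
step(z) = 0 (z<0)

0


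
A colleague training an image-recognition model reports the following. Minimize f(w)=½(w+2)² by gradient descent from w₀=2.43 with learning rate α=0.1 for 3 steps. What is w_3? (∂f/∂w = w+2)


step 1: grad = 2.43+2 = 4.43; w = 2.43 - 0.1·(4.43) = 1.987
step 2: grad = 1.987+2 = 3.987; w = 1.987 - 0.1·(3.987) = 1.5883
step 3: grad = 1.5883+2 = 3.5883; w = 1.5883 - 0.1·(3.5883) = 1.22947

1.22947


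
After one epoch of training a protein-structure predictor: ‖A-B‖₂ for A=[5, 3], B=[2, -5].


d = √((5-2)² + (3+ 5)²)
  = √(9 + 64)
  = √73 = 8.544

8.544


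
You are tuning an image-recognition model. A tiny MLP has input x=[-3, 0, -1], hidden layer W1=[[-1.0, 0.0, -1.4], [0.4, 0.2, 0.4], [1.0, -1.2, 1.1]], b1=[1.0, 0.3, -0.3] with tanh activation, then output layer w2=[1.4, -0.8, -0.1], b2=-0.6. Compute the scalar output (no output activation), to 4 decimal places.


z1[0] = (-1.0)·(-3) + (0.0)·(0) + (-1.4)·(-1) + 1.0 = 5.4
z1[1] = (0.4)·(-3) + (0.2)·(0) + (0.4)·(-1) + 0.3 = -1.3
z1[2] = (1.0)·(-3) + (-1.2)·(0) + (1.1)·(-1) - 0.3 = -4.4
h = tanh(z1) = [1.0, -0.8617, -0.9997]
output = (1.4)·(1.0) + (-0.8)·(-0.8617) + (-0.1)·(-0.9997) - 0.6 = 1.5893

1.5893


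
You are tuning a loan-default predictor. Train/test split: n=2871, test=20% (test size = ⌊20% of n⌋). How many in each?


Test = ⌊2871·20/100⌋ = 574
Train = 2871 - 574 = 2297

Train: 2297, Test: 574


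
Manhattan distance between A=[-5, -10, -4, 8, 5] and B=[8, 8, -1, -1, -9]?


d = |-5-8| + |-10-8| + |-4+ 1| + |8+ 1| + |5+ 9|
  = 13 + 18 + 3 + 9 + 14
  = 57

57


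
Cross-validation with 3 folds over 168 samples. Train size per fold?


Fold size = 168/3 = 56
Training per fold = 168 - 56 = 112

112


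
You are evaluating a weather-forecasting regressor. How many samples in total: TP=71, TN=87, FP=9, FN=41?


Total = TP + TN + FP + FN
= 71 + 87 + 9 + 41
= 208
(Predicted positive: 80, predicted negative: 128)

208


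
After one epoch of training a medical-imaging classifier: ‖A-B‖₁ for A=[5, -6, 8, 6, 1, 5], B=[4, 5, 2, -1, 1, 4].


d = |5-4| + |-6-5| + |8-2| + |6+ 1| + |1-1| + |5-4|
  = 1 + 11 + 6 + 7 + 0 + 1
  = 26

26


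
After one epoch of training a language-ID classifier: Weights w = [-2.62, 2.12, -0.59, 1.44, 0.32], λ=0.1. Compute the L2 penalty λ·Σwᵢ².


‖w‖₂² = (-2.62)² + (2.12)² + (-0.59)² + (1.44)² + (0.32)²
     = 6.8644 + 4.4944 + 0.3481 + 2.0736 + 0.1024
     = 13.8829
λ·‖w‖₂² = 0.1·13.8829 = 1.38829

1.38829


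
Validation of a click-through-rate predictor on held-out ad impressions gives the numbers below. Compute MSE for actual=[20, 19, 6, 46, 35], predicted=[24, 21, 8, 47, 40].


Squared errors: (20-24)²=16, (19-21)²=4, (6-8)²=4, (46-47)²=1, (35-40)²=25
Sum = 50
MSE = 50/5 = 10

10


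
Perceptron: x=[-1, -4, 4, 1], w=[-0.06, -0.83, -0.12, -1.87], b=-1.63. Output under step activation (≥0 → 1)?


z = (-1)·(-0.06) + (-4)·(-0.83) + (4)·(-0.12) + (1)·(-1.87) - 1.63
  = -0.6
step(z) = 0 (z<0)

0


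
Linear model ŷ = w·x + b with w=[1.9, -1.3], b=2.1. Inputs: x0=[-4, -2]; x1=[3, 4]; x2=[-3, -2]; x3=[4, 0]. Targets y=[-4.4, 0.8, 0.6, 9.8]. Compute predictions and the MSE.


ŷ0 = (1.9)·(-4) + (-1.3)·(-2) + 2.1 = -2.9
ŷ1 = (1.9)·(3) + (-1.3)·(4) + 2.1 = 2.6
ŷ2 = (1.9)·(-3) + (-1.3)·(-2) + 2.1 = -1.0
ŷ3 = (1.9)·(4) + (-1.3)·(0) + 2.1 = 9.7
errors² = [2.25, 3.24, 2.56, 0.01]
MSE = 8.0600/4 = 2.015

2.015


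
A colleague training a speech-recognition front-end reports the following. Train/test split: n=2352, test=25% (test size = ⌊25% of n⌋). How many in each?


Test = ⌊2352·25/100⌋ = 588
Train = 2352 - 588 = 1764

Train: 1764, Test: 588


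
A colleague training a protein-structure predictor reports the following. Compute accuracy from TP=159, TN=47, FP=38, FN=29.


Accuracy = (TP+TN)/(TP+TN+FP+FN)
= (159+47)/(273)
= 206/273 = 75.46%

75.46%


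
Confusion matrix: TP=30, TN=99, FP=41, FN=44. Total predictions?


Total = TP + TN + FP + FN
= 30 + 99 + 41 + 44
= 214
(Predicted positive: 71, predicted negative: 143)

214


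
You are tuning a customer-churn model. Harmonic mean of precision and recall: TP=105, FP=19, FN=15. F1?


Precision = 105/124 = 0.8468
Recall = 105/120 = 0.875
F1 = 2·P·R/(P+R) = 2·TP/(2·TP+FP+FN) = 210/(210+19+15) = 210/244 = 0.8607

0.8607


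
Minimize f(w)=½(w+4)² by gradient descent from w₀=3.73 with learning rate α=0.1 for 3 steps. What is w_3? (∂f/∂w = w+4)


step 1: grad = 3.73+4 = 7.73; w = 3.73 - 0.1·(7.73) = 2.957
step 2: grad = 2.957+4 = 6.957; w = 2.957 - 0.1·(6.957) = 2.2613
step 3: grad = 2.2613+4 = 6.2613; w = 2.2613 - 0.1·(6.2613) = 1.63517

1.63517


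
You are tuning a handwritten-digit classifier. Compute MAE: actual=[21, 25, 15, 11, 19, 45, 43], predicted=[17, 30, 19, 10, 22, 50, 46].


Absolute errors: |21-17|=4, |25-30|=5, |15-19|=4, |11-10|=1, |19-22|=3, |45-50|=5, |43-46|=3
Sum = 25
MAE = 25/7 = 25/7

25/7


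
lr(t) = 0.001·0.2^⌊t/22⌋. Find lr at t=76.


n_drops = ⌊76/22⌋ = 3
lr = 0.001·0.2^3 = 0.001·0.008 = 0.000008

0.000008


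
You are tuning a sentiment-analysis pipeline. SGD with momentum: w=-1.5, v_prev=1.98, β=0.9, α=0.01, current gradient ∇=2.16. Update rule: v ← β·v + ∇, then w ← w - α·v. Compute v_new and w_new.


v_new = 0.9·1.98 + 2.16 = 1.782 + 2.16 = 3.942
w_new = -1.5 - 0.01·3.942 = -1.5 - 0.03942 = -1.53942

v_new=3.942, w_new=-1.53942


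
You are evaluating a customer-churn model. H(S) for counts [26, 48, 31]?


Probabilities: [26/105, 48/105, 31/105] ≈ [0.2476, 0.4571, 0.2952]
H = -((26/105)·log₂(26/105) + (48/105)·log₂(48/105) + (31/105)·log₂(31/105))
  = 1.5345 bits

1.5345 bits


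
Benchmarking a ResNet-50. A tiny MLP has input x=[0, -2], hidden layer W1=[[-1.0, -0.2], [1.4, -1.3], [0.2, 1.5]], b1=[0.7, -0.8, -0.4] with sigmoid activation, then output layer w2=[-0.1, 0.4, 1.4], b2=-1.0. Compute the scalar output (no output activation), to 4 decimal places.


z1[0] = (-1.0)·(0) + (-0.2)·(-2) + 0.7 = 1.1
z1[1] = (1.4)·(0) + (-1.3)·(-2) - 0.8 = 1.8
z1[2] = (0.2)·(0) + (1.5)·(-2) - 0.4 = -3.4
h = sigmoid(z1) = [0.7503, 0.8581, 0.0323]
output = (-0.1)·(0.7503) + (0.4)·(0.8581) + (1.4)·(0.0323) - 1.0 = -0.6866

-0.6866


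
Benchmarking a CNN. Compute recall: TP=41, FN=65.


Recall = TP/(TP+FN)
= 41/(41+65)
= 41/106 = 38.68%

38.68%


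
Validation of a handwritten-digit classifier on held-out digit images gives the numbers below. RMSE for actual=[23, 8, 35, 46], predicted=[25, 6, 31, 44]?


MSE = 28/4 = 7
RMSE = √(28/4) = 2.6458

2.6458


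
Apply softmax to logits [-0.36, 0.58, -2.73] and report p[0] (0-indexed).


Exponentials: e^-0.36=0.6977, e^0.58=1.786, e^-2.73=0.0652
Sum = 2.5489
Softmax = [0.2737, 0.7007, 0.0256]
p[0] = 0.6977/2.5489 = 0.2737

0.2737


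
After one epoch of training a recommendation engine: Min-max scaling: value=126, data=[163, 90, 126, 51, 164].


min=51, max=164
(126-51)/(164-51) = 75/113 = 0.6637

0.6637


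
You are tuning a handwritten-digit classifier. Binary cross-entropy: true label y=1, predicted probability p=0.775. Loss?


BCE = -[y·ln(p) + (1-y)·ln(1-p)]
= -1·ln(0.775) - 0
= -ln(0.775) = 0.2549

0.2549


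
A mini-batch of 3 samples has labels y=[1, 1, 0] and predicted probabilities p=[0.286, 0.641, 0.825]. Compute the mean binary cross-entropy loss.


L[0] = -ln(0.286) = 1.2518
L[1] = -ln(0.641) = 0.4447
L[2] = -ln(1-0.825) = -ln(0.175) = 1.743
mean = (1.2518 + 0.4447 + 1.743)/3 = 1.1465

1.1465


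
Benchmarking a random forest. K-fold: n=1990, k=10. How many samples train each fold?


Fold size = 1990/10 = 199
Training per fold = 1990 - 199 = 1791

1791


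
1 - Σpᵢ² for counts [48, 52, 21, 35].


Probabilities: [48/156, 52/156, 21/156, 35/156] ≈ [0.3077, 0.3333, 0.1346, 0.2244]
Σpᵢ² = (2304 + 2704 + 441 + 1225)/156² = 6674/24336
Gini = 1 - Σpᵢ² = 1 - 6674/24336 = 0.7258

0.7258


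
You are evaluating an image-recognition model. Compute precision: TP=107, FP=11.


Precision = TP/(TP+FP)
= 107/(107+11)
= 107/118 = 90.68%

90.68%


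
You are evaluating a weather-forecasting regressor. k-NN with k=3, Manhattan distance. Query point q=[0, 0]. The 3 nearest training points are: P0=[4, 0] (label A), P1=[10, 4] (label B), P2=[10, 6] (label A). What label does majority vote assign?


d(q,P0) = 4  (label A)
d(q,P1) = 14  (label B)
d(q,P2) = 16  (label A)
Votes: A=2, B=1
Majority → A

A


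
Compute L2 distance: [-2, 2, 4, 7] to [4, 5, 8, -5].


d = √((-2-4)² + (2-5)² + (4-8)² + (7+ 5)²)
  = √(36 + 9 + 16 + 144)
  = √205 = 14.3178

14.3178


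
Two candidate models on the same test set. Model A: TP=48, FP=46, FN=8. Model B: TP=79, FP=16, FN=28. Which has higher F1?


Model A: P=48/94=0.5106, R=48/56=0.8571, F1=2PR/(P+R)=2TP/(2TP+FP+FN)=96/150=0.64
Model B: P=79/95=0.8316, R=79/107=0.7383, F1=2PR/(P+R)=2TP/(2TP+FP+FN)=158/202=0.7822
0.64 < 0.7822 → Model B

Model B


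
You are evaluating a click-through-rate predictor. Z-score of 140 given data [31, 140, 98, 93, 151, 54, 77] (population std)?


μ = 92, σ = 40.0214
z = (140 - 92)/40.0214 = 1.1994

1.1994


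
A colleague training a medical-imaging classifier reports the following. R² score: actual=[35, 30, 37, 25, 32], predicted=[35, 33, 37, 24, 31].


ȳ = 31.8
SS_res = Σ(y-ŷ)² = 11
SS_tot = Σ(y-ȳ)² = 86.8
R² = 1 - SS_res/SS_tot = 1 - 0.1267 = 0.8733

0.8733


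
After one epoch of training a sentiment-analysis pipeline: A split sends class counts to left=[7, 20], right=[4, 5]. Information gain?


Parent = [11, 25], H_parent = 0.888
H_left = 0.8256 (n=27), H_right = 0.9911 (n=9)
H_children = (27/36)·0.8256 + (9/36)·0.9911 = 0.867
IG = 0.888 - 0.867 = 0.021

0.021


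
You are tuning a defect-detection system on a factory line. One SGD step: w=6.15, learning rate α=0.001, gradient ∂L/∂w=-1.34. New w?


w_new = w - α·∇
= 6.15 - 0.001·-1.34
= 6.15 + 0.00134
= 6.15134

6.15134


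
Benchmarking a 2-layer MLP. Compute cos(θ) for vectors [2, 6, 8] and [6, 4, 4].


A·B = 2·6 + 6·4 + 8·4 = 68
‖A‖ = √104 = 10.198, ‖B‖ = √68 = 8.2462
cos = 68/(√104·√68) = 68/√7072 = 0.8086

0.8086


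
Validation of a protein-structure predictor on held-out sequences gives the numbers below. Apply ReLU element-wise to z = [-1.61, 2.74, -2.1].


ReLU(-1.61) = max(0, -1.61) = 0.0
ReLU(2.74) = max(0, 2.74) = 2.74
ReLU(-2.1) = max(0, -2.1) = 0.0
result = [0.0, 2.74, 0.0]

[0.0, 2.74, 0.0]


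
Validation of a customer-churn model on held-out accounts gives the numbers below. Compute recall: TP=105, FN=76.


Recall = TP/(TP+FN)
= 105/(105+76)
= 105/181 = 58.01%

58.01%


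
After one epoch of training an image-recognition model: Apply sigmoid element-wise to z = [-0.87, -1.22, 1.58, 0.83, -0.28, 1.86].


σ(-0.87) = 1/(1+e^0.87) = 0.2953
σ(-1.22) = 1/(1+e^1.22) = 0.2279
σ(1.58) = 1/(1+e^-1.58) = 0.8292
σ(0.83) = 1/(1+e^-0.83) = 0.6964
σ(-0.28) = 1/(1+e^0.28) = 0.4305
σ(1.86) = 1/(1+e^-1.86) = 0.8653
result = [0.2953, 0.2279, 0.8292, 0.6964, 0.4305, 0.8653]

[0.2953, 0.2279, 0.8292, 0.6964, 0.4305, 0.8653]


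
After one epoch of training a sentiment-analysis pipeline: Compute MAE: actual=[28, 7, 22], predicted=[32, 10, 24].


Absolute errors: |28-32|=4, |7-10|=3, |22-24|=2
Sum = 9
MAE = 9/3 = 3

3


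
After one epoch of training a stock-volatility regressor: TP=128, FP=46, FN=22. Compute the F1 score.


Precision = 128/174 = 0.7356
Recall = 128/150 = 0.8533
F1 = 2·P·R/(P+R) = 2·TP/(2·TP+FP+FN) = 256/(256+46+22) = 256/324 = 0.7901

0.7901


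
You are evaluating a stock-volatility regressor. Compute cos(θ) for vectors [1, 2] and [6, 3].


A·B = 1·6 + 2·3 = 12
‖A‖ = √5 = 2.2361, ‖B‖ = √45 = 6.7082
cos = 12/(√5·√45) = 12/√225 = 0.8

0.8


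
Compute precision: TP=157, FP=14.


Precision = TP/(TP+FP)
= 157/(157+14)
= 157/171 = 91.81%

91.81%


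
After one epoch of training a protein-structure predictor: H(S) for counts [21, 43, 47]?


Probabilities: [21/111, 43/111, 47/111] ≈ [0.1892, 0.3874, 0.4234]
H = -((21/111)·log₂(21/111) + (43/111)·log₂(43/111) + (47/111)·log₂(47/111))
  = 1.5094 bits

1.5094 bits


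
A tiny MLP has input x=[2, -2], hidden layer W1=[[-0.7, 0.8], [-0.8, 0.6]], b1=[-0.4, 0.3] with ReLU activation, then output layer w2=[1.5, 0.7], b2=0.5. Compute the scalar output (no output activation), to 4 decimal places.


z1[0] = (-0.7)·(2) + (0.8)·(-2) - 0.4 = -3.4
z1[1] = (-0.8)·(2) + (0.6)·(-2) + 0.3 = -2.5
h = ReLU(z1) = [0.0, 0.0]
output = (1.5)·(0.0) + (0.7)·(0.0) + 0.5 = 0.5

0.5


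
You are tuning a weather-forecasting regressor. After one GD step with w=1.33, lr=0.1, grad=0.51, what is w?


w_new = w - α·∇
= 1.33 - 0.1·0.51
= 1.33 - 0.051
= 1.279

1.279


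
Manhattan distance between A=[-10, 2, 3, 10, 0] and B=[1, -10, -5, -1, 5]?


d = |-10-1| + |2+ 10| + |3+ 5| + |10+ 1| + |0-5|
  = 11 + 12 + 8 + 11 + 5
  = 47

47


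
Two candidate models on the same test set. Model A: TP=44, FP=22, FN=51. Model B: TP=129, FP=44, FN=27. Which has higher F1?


Model A: P=44/66=0.6667, R=44/95=0.4632, F1=2PR/(P+R)=2TP/(2TP+FP+FN)=88/161=0.5466
Model B: P=129/173=0.7457, R=129/156=0.8269, F1=2PR/(P+R)=2TP/(2TP+FP+FN)=258/329=0.7842
0.5466 < 0.7842 → Model B

Model B


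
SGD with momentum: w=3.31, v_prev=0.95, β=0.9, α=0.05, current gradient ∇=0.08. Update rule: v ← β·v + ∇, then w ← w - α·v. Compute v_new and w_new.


v_new = 0.9·0.95 + 0.08 = 0.855 + 0.08 = 0.935
w_new = 3.31 - 0.05·0.935 = 3.31 - 0.04675 = 3.26325

v_new=0.935, w_new=3.26325


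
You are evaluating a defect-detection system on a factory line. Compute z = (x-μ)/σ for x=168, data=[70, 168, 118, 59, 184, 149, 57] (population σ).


μ = 115, σ = 49.656
z = (168 - 115)/49.656 = 1.0673

1.0673


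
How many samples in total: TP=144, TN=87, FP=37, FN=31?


Total = TP + TN + FP + FN
= 144 + 87 + 37 + 31
= 299
(Predicted positive: 181, predicted negative: 118)

299


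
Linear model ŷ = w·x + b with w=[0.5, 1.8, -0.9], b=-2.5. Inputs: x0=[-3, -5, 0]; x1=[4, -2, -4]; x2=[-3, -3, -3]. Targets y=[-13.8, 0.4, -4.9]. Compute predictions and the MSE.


ŷ0 = (0.5)·(-3) + (1.8)·(-5) + (-0.9)·(0) - 2.5 = -13.0
ŷ1 = (0.5)·(4) + (1.8)·(-2) + (-0.9)·(-4) - 2.5 = -0.5
ŷ2 = (0.5)·(-3) + (1.8)·(-3) + (-0.9)·(-3) - 2.5 = -6.7
errors² = [0.64, 0.81, 3.24]
MSE = 4.6900/3 = 1.5633

1.5633


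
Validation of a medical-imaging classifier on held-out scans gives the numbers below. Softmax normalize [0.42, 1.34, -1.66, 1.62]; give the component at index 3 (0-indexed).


Exponentials: e^0.42=1.522, e^1.34=3.819, e^-1.66=0.1901, e^1.62=5.0531
Sum = 10.5842
Softmax = [0.1438, 0.3608, 0.018, 0.4774]
p[3] = 5.0531/10.5842 = 0.4774

0.4774


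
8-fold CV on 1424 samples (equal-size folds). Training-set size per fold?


Fold size = 1424/8 = 178
Training per fold = 1424 - 178 = 1246

1246


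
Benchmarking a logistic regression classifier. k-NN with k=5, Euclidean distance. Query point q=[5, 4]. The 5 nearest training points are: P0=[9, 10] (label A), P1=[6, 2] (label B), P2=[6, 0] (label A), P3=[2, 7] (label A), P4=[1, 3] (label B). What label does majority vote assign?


d(q,P0) = 7.2111  (label A)
d(q,P1) = 2.2361  (label B)
d(q,P2) = 4.1231  (label A)
d(q,P3) = 4.2426  (label A)
d(q,P4) = 4.1231  (label B)
Votes: A=3, B=2
Majority → A

A


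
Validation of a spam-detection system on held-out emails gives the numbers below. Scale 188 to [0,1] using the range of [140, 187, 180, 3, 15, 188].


min=3, max=188
(188-3)/(188-3) = 185/185 = 1.0

1.0


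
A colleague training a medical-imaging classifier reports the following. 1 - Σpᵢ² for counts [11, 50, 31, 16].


Probabilities: [11/108, 50/108, 31/108, 16/108] ≈ [0.1019, 0.463, 0.287, 0.1481]
Σpᵢ² = (121 + 2500 + 961 + 256)/108² = 3838/11664
Gini = 1 - Σpᵢ² = 1 - 3838/11664 = 0.671

0.671


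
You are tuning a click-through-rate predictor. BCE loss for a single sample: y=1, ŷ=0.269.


BCE = -[y·ln(p) + (1-y)·ln(1-p)]
= -1·ln(0.269) - 0
= -ln(0.269) = 1.313

1.313


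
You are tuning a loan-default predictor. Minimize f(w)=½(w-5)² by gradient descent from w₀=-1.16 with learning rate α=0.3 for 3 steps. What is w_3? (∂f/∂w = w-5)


step 1: grad = -1.16-5 = -6.16; w = -1.16 - 0.3·(-6.16) = 0.688
step 2: grad = 0.688-5 = -4.312; w = 0.688 - 0.3·(-4.312) = 1.9816
step 3: grad = 1.9816-5 = -3.0184; w = 1.9816 - 0.3·(-3.0184) = 2.88712

2.88712


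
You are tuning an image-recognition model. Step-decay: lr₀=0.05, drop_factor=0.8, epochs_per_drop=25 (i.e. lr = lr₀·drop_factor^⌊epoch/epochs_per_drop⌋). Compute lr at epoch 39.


n_drops = ⌊39/25⌋ = 1
lr = 0.05·0.8^1 = 0.05·0.8 = 0.04

0.04


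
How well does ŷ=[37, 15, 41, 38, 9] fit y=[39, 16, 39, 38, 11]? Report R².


ȳ = 28.6
SS_res = Σ(y-ŷ)² = 13
SS_tot = Σ(y-ȳ)² = 773.2
R² = 1 - SS_res/SS_tot = 1 - 0.0168 = 0.9832

0.9832


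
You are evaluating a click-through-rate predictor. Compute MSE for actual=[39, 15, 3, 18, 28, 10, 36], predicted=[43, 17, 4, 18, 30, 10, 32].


Squared errors: (39-43)²=16, (15-17)²=4, (3-4)²=1, (18-18)²=0, (28-30)²=4, (10-10)²=0, (36-32)²=16
Sum = 41
MSE = 41/7 = 41/7

41/7


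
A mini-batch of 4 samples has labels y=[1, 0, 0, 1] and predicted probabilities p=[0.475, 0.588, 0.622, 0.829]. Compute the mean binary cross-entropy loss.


L[0] = -ln(0.475) = 0.7444
L[1] = -ln(1-0.588) = -ln(0.412) = 0.8867
L[2] = -ln(1-0.622) = -ln(0.378) = 0.9729
L[3] = -ln(0.829) = 0.1875
mean = (0.7444 + 0.8867 + 0.9729 + 0.1875)/4 = 0.6979

0.6979


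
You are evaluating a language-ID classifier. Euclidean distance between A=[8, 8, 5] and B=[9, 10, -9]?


d = √((8-9)² + (8-10)² + (5+ 9)²)
  = √(1 + 4 + 196)
  = √201 = 14.1774

14.1774


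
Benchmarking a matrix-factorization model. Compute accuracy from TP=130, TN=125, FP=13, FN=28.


Accuracy = (TP+TN)/(TP+TN+FP+FN)
= (130+125)/(296)
= 255/296 = 86.15%

86.15%


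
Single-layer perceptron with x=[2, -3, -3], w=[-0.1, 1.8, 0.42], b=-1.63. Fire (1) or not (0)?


z = (2)·(-0.1) + (-3)·(1.8) + (-3)·(0.42) - 1.63
  = -8.49
step(z) = 0 (z<0)

0


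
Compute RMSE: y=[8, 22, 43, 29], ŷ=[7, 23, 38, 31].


MSE = 31/4 = 7.75
RMSE = √(31/4) = 2.7839

2.7839


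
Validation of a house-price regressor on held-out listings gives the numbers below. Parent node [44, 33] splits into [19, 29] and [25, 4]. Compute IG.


Parent = [44, 33], H_parent = 0.9852
H_left = 0.9685 (n=48), H_right = 0.5788 (n=29)
H_children = (48/77)·0.9685 + (29/77)·0.5788 = 0.8217
IG = 0.9852 - 0.8217 = 0.1635

0.1635


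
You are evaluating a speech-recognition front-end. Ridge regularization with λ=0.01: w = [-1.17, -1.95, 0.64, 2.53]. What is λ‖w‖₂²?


‖w‖₂² = (-1.17)² + (-1.95)² + (0.64)² + (2.53)²
     = 1.3689 + 3.8025 + 0.4096 + 6.4009
     = 11.9819
λ·‖w‖₂² = 0.01·11.9819 = 0.119819

0.119819


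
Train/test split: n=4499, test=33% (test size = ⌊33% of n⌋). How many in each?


Test = ⌊4499·33/100⌋ = 1484
Train = 4499 - 1484 = 3015

Train: 3015, Test: 1484
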